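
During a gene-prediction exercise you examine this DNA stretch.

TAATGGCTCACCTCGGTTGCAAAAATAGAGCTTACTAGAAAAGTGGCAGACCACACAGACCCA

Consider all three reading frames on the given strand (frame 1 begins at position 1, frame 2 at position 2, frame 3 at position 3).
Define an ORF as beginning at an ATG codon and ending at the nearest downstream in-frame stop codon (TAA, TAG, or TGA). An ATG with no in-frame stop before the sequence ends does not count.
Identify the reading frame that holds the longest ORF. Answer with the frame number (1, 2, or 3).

3

Frame 1: TAA TGG CTC ACC TCG GTT GCA AAA ATA GAG CTT ACT AGA AAA GTG GCA GAC CAC ACA GAC CCA — no ATG→stop ORF.
Frame 2: AAT GGC TCA CCT CGG TTG CAA AAA TAG AGC TTA CTA GAA AAG TGG CAG ACC ACA CAG ACC — no ATG→stop ORF.
Frame 3: ATG GCT CAC CTC GGT TGC AAA AAT AGA GCT TAC TAG AAA AGT GGC AGA CCA CAC AGA CCC — ATG at 3, stop TAG at 36 → 36 nt.
Longest ORF is 36 nt in frame 3 (positions 3–38).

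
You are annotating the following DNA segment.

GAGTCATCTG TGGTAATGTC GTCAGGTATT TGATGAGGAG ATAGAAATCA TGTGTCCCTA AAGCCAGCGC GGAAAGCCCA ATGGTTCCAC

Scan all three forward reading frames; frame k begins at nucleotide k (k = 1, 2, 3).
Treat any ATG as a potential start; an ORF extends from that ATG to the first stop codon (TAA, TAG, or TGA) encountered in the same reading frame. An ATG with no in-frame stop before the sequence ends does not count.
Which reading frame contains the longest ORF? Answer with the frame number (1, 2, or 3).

1

Frame 1: GAG TCA TCT GTG GTA ATG TCG TCA GGT ATT TGA TGA GGA GAT AGA AAT CAT GTG TCC CTA AAG CCA GCG CGG AAA GCC CAA TGG TTC CAC — ATG at 16, stop TGA at 31 → 18 nt.
Frame 2: AGT CAT CTG TGG TAA TGT CGT CAG GTA TTT GAT GAG GAG ATA GAA ATC ATG TGT CCC TAA AGC CAG CGC GGA AAG CCC AAT GGT TCC — ATG at 50, stop TAA at 59 → 12 nt.
Frame 3: GTC ATC TGT GGT AAT GTC GTC AGG TAT TTG ATG AGG AGA TAG AAA TCA TGT GTC CCT AAA GCC AGC GCG GAA AGC CCA ATG GTT CCA — ATG at 33, stop TAG at 42 → 12 nt.
Longest ORF is 18 nt in frame 1 (positions 16–33).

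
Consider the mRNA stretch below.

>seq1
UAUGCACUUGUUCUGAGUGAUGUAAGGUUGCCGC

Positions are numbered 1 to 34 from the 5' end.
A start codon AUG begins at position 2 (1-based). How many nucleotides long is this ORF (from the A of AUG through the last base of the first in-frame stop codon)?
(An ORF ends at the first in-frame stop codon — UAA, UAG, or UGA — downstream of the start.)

15

Codons from position 2: AUG (2–4), CAC (5–7), UUG (8–10), UUC (11–13), UGA (14–16).
UGA is the first in-frame stop; ORF spans 2–16, 15 nucleotides.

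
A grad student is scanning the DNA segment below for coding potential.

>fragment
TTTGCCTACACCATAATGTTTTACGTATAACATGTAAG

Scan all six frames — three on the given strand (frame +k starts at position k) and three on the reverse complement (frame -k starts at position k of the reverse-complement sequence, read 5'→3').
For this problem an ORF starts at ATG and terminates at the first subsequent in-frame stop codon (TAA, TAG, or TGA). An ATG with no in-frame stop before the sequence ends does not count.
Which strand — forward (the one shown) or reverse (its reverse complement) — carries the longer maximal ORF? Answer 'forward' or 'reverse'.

forward

Reverse complement (5'→3'): CTTACATGTTATACGTAAAACATTATGGTGTAGGCAAA
Frame +1: TTT GCC TAC ACC ATA ATG TTT TAC GTA TAA CAT GTA — ATG at 16, stop TAA at 28 → 15 nt.
Frame +2: TTG CCT ACA CCA TAA TGT TTT ACG TAT AAC ATG TAA — ATG at 32, stop TAA at 35 → 6 nt.
Frame +3: TGC CTA CAC CAT AAT GTT TTA CGT ATA ACA TGT AAG — no ATG→stop ORF.
Frame -1: CTT ACA TGT TAT ACG TAA AAC ATT ATG GTG TAG GCA — ATG at 25, stop TAG at 31 → 9 nt.
Frame -2: TTA CAT GTT ATA CGT AAA ACA TTA TGG TGT AGG CAA — no ATG→stop ORF.
Frame -3: TAC ATG TTA TAC GTA AAA CAT TAT GGT GTA GGC AAA — no ATG→stop ORF.
Forward-strand max 15 nt; reverse-strand max 9 nt. The forward strand has the longer ORF.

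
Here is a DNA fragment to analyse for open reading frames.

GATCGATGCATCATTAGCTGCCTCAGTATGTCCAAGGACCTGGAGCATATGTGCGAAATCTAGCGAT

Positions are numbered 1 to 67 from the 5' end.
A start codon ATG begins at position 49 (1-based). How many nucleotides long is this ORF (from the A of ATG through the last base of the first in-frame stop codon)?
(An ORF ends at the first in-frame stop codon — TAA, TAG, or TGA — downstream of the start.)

Codons from position 49: ATG (49–51), TGC (52–54), GAA (55–57), ATC (58–60), TAG (61–63).
TAG is the first in-frame stop; ORF spans 49–63, 15 nucleotides.

15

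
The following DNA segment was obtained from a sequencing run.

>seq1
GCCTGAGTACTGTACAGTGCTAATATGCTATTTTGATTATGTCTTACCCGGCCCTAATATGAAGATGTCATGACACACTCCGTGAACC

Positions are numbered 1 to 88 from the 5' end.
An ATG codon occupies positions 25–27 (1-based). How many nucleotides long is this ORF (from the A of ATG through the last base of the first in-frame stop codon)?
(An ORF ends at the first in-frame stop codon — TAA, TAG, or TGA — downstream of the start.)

Codons from position 25: ATG (25–27), CTA (28–30), TTT (31–33), TGA (34–36).
TGA is the first in-frame stop; ORF spans 25–36, 12 nucleotides.

12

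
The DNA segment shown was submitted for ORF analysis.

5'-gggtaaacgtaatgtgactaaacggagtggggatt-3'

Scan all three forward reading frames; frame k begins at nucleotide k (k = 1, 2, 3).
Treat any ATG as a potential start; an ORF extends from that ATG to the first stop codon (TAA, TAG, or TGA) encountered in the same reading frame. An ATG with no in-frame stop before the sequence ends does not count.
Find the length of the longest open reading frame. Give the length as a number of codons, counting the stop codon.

Frame 1: GGG TAA ACG TAA TGT GAC TAA ACG GAG TGG GGA — no ATG→stop ORF.
Frame 2: GGT AAA CGT AAT GTG ACT AAA CGG AGT GGG GAT — no ATG→stop ORF.
Frame 3: GTA AAC GTA ATG TGA CTA AAC GGA GTG GGG ATT — ATG at 12, stop TGA at 15 → 6 nt.
Longest: frame 3, positions 12–17, 6 nt = 2 codons = 1 aa. → 2 codons.

2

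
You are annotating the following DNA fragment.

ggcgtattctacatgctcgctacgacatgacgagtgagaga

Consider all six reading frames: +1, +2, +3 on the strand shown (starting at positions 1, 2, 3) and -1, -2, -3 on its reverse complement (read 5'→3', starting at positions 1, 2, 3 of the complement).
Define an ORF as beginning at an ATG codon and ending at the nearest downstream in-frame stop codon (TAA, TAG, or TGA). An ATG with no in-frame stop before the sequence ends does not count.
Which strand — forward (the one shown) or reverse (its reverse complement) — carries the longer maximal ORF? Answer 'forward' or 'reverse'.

forward

Reverse complement (5'→3'): TCTCTCACTCGTCATGTCGTAGCGAGCATGTAGAATACGCC
Frame +1: GGC GTA TTC TAC ATG CTC GCT ACG ACA TGA CGA GTG AGA — ATG at 13, stop TGA at 28 → 18 nt.
Frame +2: GCG TAT TCT ACA TGC TCG CTA CGA CAT GAC GAG TGA GAG — no ATG→stop ORF.
Frame +3: CGT ATT CTA CAT GCT CGC TAC GAC ATG ACG AGT GAG AGA — no ATG→stop ORF.
Frame -1: TCT CTC ACT CGT CAT GTC GTA GCG AGC ATG TAG AAT ACG — ATG at 28, stop TAG at 31 → 6 nt.
Frame -2: CTC TCA CTC GTC ATG TCG TAG CGA GCA TGT AGA ATA CGC — ATG at 14, stop TAG at 20 → 9 nt.
Frame -3: TCT CAC TCG TCA TGT CGT AGC GAG CAT GTA GAA TAC GCC — no ATG→stop ORF.
Forward-strand max 18 nt; reverse-strand max 9 nt. The forward strand has the longer ORF.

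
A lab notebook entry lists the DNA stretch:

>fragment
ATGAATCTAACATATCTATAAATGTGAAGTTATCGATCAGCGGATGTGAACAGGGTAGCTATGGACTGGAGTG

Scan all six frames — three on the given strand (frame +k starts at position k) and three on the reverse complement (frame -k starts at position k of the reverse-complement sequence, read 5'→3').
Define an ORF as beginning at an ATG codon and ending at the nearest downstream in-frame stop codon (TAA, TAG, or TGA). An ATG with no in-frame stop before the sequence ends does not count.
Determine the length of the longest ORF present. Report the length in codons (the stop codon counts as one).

7

Reverse complement (5'→3'): CACTCCAGTCCATAGCTACCCTGTTCACATCCGCTGATCGATAACTTCACATTTATAGATATGTTAGATTCAT
Frame +1: ATG AAT CTA ACA TAT CTA TAA ATG TGA AGT TAT CGA TCA GCG GAT GTG AAC AGG GTA GCT ATG GAC TGG AGT — ATG at 1, stop TAA at 19 → 21 nt; ATG at 22, stop TGA at 25 → 6 nt.
Frame +2: TGA ATC TAA CAT ATC TAT AAA TGT GAA GTT ATC GAT CAG CGG ATG TGA ACA GGG TAG CTA TGG ACT GGA GTG — ATG at 44, stop TGA at 47 → 6 nt.
Frame +3: GAA TCT AAC ATA TCT ATA AAT GTG AAG TTA TCG ATC AGC GGA TGT GAA CAG GGT AGC TAT GGA CTG GAG — no ATG→stop ORF.
Frame -1: CAC TCC AGT CCA TAG CTA CCC TGT TCA CAT CCG CTG ATC GAT AAC TTC ACA TTT ATA GAT ATG TTA GAT TCA — no ATG→stop ORF.
Frame -2: ACT CCA GTC CAT AGC TAC CCT GTT CAC ATC CGC TGA TCG ATA ACT TCA CAT TTA TAG ATA TGT TAG ATT CAT — no ATG→stop ORF.
Frame -3: CTC CAG TCC ATA GCT ACC CTG TTC ACA TCC GCT GAT CGA TAA CTT CAC ATT TAT AGA TAT GTT AGA TTC — no ATG→stop ORF.
Longest: frame +1, positions 1–21, 21 nt = 7 codons = 6 aa. → 7 codons.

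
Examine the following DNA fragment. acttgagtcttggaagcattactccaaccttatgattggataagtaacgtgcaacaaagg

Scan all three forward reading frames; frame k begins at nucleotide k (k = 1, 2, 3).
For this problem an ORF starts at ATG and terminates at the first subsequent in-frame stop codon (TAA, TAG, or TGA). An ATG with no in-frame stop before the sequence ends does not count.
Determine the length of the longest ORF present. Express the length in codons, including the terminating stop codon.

4

Frame 1: ACT TGA GTC TTG GAA GCA TTA CTC CAA CCT TAT GAT TGG ATA AGT AAC GTG CAA CAA AGG — no ATG→stop ORF.
Frame 2: CTT GAG TCT TGG AAG CAT TAC TCC AAC CTT ATG ATT GGA TAA GTA ACG TGC AAC AAA — ATG at 32, stop TAA at 41 → 12 nt.
Frame 3: TTG AGT CTT GGA AGC ATT ACT CCA ACC TTA TGA TTG GAT AAG TAA CGT GCA ACA AAG — no ATG→stop ORF.
Longest: frame 2, positions 32–43, 12 nt = 4 codons = 3 aa. → 4 codons.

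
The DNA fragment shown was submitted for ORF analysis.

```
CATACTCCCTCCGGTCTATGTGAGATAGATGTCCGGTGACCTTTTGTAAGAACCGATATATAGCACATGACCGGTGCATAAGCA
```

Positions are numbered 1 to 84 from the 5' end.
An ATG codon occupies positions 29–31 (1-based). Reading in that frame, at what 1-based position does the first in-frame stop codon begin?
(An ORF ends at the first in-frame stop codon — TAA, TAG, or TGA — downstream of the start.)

47

Codons from position 29: ATG (29–31), TCC (32–34), GGT (35–37), GAC (38–40), CTT (41–43), TTG (44–46), TAA (47–49).
TAA is a stop codon; it begins at position 47.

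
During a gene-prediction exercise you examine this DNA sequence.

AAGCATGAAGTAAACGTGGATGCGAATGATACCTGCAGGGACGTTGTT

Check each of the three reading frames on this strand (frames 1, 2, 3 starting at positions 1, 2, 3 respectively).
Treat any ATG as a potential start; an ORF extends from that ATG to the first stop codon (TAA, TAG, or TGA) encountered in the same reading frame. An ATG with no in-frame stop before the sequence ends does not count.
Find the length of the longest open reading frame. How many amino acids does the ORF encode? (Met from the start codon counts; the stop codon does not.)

Frame 1: AAG CAT GAA GTA AAC GTG GAT GCG AAT GAT ACC TGC AGG GAC GTT GTT — no ATG→stop ORF.
Frame 2: AGC ATG AAG TAA ACG TGG ATG CGA ATG ATA CCT GCA GGG ACG TTG — ATG at 5, stop TAA at 11 → 9 nt.
Frame 3: GCA TGA AGT AAA CGT GGA TGC GAA TGA TAC CTG CAG GGA CGT TGT — no ATG→stop ORF.
Longest: frame 2, positions 5–13, 9 nt = 3 codons = 2 aa. → 2 amino acids.

2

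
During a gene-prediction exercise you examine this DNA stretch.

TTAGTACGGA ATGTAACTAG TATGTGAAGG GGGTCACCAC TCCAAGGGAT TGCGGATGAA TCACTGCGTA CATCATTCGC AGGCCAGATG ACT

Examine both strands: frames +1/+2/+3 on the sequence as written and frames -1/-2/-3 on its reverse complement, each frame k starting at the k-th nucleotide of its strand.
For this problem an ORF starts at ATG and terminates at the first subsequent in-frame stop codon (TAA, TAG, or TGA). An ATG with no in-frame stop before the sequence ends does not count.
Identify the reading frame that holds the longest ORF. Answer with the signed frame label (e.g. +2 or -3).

-3

Reverse complement (5'→3'): AGTCATCTGGCCTGCGAATGATGTACGCAGTGATTCATCCGCAATCCCTTGGAGTGGTGACCCCCTTCACATACTAGTTACATTCCGTACTAA
Frame +1: TTA GTA CGG AAT GTA ACT AGT ATG TGA AGG GGG TCA CCA CTC CAA GGG ATT GCG GAT GAA TCA CTG CGT ACA TCA TTC GCA GGC CAG ATG ACT — ATG at 22, stop TGA at 25 → 6 nt.
Frame +2: TAG TAC GGA ATG TAA CTA GTA TGT GAA GGG GGT CAC CAC TCC AAG GGA TTG CGG ATG AAT CAC TGC GTA CAT CAT TCG CAG GCC AGA TGA — ATG at 11, stop TAA at 14 → 6 nt; ATG at 56, stop TGA at 89 → 36 nt.
Frame +3: AGT ACG GAA TGT AAC TAG TAT GTG AAG GGG GTC ACC ACT CCA AGG GAT TGC GGA TGA ATC ACT GCG TAC ATC ATT CGC AGG CCA GAT GAC — no ATG→stop ORF.
Frame -1: AGT CAT CTG GCC TGC GAA TGA TGT ACG CAG TGA TTC ATC CGC AAT CCC TTG GAG TGG TGA CCC CCT TCA CAT ACT AGT TAC ATT CCG TAC TAA — no ATG→stop ORF.
Frame -2: GTC ATC TGG CCT GCG AAT GAT GTA CGC AGT GAT TCA TCC GCA ATC CCT TGG AGT GGT GAC CCC CTT CAC ATA CTA GTT ACA TTC CGT ACT — no ATG→stop ORF.
Frame -3: TCA TCT GGC CTG CGA ATG ATG TAC GCA GTG ATT CAT CCG CAA TCC CTT GGA GTG GTG ACC CCC TTC ACA TAC TAG TTA CAT TCC GTA CTA — ATG at 18, stop TAG at 75 → 60 nt; ATG at 21, stop TAG at 75 → 57 nt.
Longest ORF is 60 nt in frame -3 (positions 18–77).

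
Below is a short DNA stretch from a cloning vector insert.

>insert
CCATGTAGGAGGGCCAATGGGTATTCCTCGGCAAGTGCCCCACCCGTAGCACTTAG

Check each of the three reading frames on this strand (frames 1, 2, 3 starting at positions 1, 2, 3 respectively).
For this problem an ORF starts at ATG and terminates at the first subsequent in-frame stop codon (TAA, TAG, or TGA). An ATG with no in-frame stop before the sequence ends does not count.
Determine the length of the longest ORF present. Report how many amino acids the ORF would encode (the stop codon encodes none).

Frame 1: CCA TGT AGG AGG GCC AAT GGG TAT TCC TCG GCA AGT GCC CCA CCC GTA GCA CTT — no ATG→stop ORF.
Frame 2: CAT GTA GGA GGG CCA ATG GGT ATT CCT CGG CAA GTG CCC CAC CCG TAG CAC TTA — ATG at 17, stop TAG at 47 → 33 nt.
Frame 3: ATG TAG GAG GGC CAA TGG GTA TTC CTC GGC AAG TGC CCC ACC CGT AGC ACT TAG — ATG at 3, stop TAG at 6 → 6 nt.
Longest: frame 2, positions 17–49, 33 nt = 11 codons = 10 aa. → 10 amino acids.

10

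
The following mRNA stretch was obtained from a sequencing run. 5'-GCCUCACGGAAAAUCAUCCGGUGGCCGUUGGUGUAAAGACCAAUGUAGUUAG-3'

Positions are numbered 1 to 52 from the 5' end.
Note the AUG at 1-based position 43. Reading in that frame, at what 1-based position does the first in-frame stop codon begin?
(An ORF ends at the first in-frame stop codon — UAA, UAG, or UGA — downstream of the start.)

46

Codons from position 43: AUG (43–45), UAG (46–48).
UAG is a stop codon; it begins at position 46.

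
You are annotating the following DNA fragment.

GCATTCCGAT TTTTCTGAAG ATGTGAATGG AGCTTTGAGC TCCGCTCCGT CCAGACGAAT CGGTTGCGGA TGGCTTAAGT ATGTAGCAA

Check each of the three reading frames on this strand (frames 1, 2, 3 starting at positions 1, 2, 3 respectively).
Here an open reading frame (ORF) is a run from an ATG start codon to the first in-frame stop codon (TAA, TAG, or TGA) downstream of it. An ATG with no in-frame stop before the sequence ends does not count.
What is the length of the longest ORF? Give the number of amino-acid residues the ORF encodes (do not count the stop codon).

Frame 1: GCA TTC CGA TTT TTC TGA AGA TGT GAA TGG AGC TTT GAG CTC CGC TCC GTC CAG ACG AAT CGG TTG CGG ATG GCT TAA GTA TGT AGC — ATG at 70, stop TAA at 76 → 9 nt.
Frame 2: CAT TCC GAT TTT TCT GAA GAT GTG AAT GGA GCT TTG AGC TCC GCT CCG TCC AGA CGA ATC GGT TGC GGA TGG CTT AAG TAT GTA GCA — no ATG→stop ORF.
Frame 3: ATT CCG ATT TTT CTG AAG ATG TGA ATG GAG CTT TGA GCT CCG CTC CGT CCA GAC GAA TCG GTT GCG GAT GGC TTA AGT ATG TAG CAA — ATG at 21, stop TGA at 24 → 6 nt; ATG at 27, stop TGA at 36 → 12 nt; ATG at 81, stop TAG at 84 → 6 nt.
Longest: frame 3, positions 27–38, 12 nt = 4 codons = 3 aa. → 3 amino acids.

3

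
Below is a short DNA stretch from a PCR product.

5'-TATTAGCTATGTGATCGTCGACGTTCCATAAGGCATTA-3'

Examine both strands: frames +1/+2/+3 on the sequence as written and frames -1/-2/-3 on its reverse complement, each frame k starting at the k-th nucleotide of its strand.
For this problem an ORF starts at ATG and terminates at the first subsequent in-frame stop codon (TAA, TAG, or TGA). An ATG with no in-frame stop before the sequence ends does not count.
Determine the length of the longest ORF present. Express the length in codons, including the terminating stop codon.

Reverse complement (5'→3'): TAATGCCTTATGGAACGTCGACGATCACATAGCTAATA
Frame +1: TAT TAG CTA TGT GAT CGT CGA CGT TCC ATA AGG CAT — no ATG→stop ORF.
Frame +2: ATT AGC TAT GTG ATC GTC GAC GTT CCA TAA GGC ATT — no ATG→stop ORF.
Frame +3: TTA GCT ATG TGA TCG TCG ACG TTC CAT AAG GCA TTA — ATG at 9, stop TGA at 12 → 6 nt.
Frame -1: TAA TGC CTT ATG GAA CGT CGA CGA TCA CAT AGC TAA — ATG at 10, stop TAA at 34 → 27 nt.
Frame -2: AAT GCC TTA TGG AAC GTC GAC GAT CAC ATA GCT AAT — no ATG→stop ORF.
Frame -3: ATG CCT TAT GGA ACG TCG ACG ATC ACA TAG CTA ATA — ATG at 3, stop TAG at 30 → 30 nt.
Longest: frame -3, positions 3–32, 30 nt = 10 codons = 9 aa. → 10 codons.

10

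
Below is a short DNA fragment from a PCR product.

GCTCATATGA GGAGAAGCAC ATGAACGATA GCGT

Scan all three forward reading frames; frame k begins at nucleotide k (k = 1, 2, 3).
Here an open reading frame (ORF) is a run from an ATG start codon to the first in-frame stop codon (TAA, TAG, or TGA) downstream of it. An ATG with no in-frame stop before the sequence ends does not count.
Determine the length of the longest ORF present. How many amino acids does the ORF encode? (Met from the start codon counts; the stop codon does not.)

Frame 1: GCT CAT ATG AGG AGA AGC ACA TGA ACG ATA GCG — ATG at 7, stop TGA at 22 → 18 nt.
Frame 2: CTC ATA TGA GGA GAA GCA CAT GAA CGA TAG CGT — no ATG→stop ORF.
Frame 3: TCA TAT GAG GAG AAG CAC ATG AAC GAT AGC — no ATG→stop ORF.
Longest: frame 1, positions 7–24, 18 nt = 6 codons = 5 aa. → 5 amino acids.

5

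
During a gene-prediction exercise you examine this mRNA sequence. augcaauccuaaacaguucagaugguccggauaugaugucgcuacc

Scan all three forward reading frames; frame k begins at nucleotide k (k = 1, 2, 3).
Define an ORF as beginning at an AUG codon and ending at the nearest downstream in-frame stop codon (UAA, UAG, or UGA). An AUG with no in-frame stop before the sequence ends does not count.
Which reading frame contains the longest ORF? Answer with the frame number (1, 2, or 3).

1

Frame 1: AUG CAA UCC UAA ACA GUU CAG AUG GUC CGG AUA UGA UGU CGC UAC — AUG at 1, stop UAA at 10 → 12 nt; AUG at 22, stop UGA at 34 → 15 nt.
Frame 2: UGC AAU CCU AAA CAG UUC AGA UGG UCC GGA UAU GAU GUC GCU ACC — no AUG→stop ORF.
Frame 3: GCA AUC CUA AAC AGU UCA GAU GGU CCG GAU AUG AUG UCG CUA — no AUG→stop ORF.
Longest ORF is 15 nt in frame 1 (positions 22–36).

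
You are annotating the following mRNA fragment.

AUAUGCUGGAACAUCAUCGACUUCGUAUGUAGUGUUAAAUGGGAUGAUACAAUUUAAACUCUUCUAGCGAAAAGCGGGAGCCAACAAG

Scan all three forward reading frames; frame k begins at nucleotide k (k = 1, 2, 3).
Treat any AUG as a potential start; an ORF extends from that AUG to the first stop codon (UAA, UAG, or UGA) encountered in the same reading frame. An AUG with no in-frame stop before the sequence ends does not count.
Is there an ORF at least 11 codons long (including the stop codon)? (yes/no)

Frame 1: AUA UGC UGG AAC AUC AUC GAC UUC GUA UGU AGU GUU AAA UGG GAU GAU ACA AUU UAA ACU CUU CUA GCG AAA AGC GGG AGC CAA CAA — no AUG→stop ORF.
Frame 2: UAU GCU GGA ACA UCA UCG ACU UCG UAU GUA GUG UUA AAU GGG AUG AUA CAA UUU AAA CUC UUC UAG CGA AAA GCG GGA GCC AAC AAG — AUG at 44, stop UAG at 65 → 24 nt.
Frame 3: AUG CUG GAA CAU CAU CGA CUU CGU AUG UAG UGU UAA AUG GGA UGA UAC AAU UUA AAC UCU UCU AGC GAA AAG CGG GAG CCA ACA — AUG at 3, stop UAG at 30 → 30 nt; AUG at 27, stop UAG at 30 → 6 nt; AUG at 39, stop UGA at 45 → 9 nt.
Largest ORF found is 10 codons < 11, so no.

no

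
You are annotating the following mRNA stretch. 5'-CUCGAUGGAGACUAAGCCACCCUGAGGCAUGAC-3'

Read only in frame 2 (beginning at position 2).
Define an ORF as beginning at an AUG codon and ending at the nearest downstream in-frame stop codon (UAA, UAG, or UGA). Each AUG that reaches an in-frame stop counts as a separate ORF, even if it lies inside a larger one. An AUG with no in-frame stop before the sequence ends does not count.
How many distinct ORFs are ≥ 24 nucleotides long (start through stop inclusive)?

Frame 2: UCG AUG GAG ACU AAG CCA CCC UGA GGC AUG — AUG at 5, stop UGA at 23 → 21 nt.
No ORF reaches 24 nucleotides. Count = 0.

0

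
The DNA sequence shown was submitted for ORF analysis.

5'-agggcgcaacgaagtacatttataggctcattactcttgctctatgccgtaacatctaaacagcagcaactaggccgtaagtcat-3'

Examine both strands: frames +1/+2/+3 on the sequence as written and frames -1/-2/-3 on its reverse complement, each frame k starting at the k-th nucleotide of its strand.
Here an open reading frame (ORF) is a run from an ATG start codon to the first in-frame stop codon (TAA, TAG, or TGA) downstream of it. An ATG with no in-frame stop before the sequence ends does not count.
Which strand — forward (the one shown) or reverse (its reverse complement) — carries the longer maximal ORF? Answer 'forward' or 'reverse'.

reverse

Reverse complement (5'→3'): ATGACTTACGGCCTAGTTGCTGCTGTTTAGATGTTACGGCATAGAGCAAGAGTAATGAGCCTATAAATGTACTTCGTTGCGCCCT
Frame +1: AGG GCG CAA CGA AGT ACA TTT ATA GGC TCA TTA CTC TTG CTC TAT GCC GTA ACA TCT AAA CAG CAG CAA CTA GGC CGT AAG TCA — no ATG→stop ORF.
Frame +2: GGG CGC AAC GAA GTA CAT TTA TAG GCT CAT TAC TCT TGC TCT ATG CCG TAA CAT CTA AAC AGC AGC AAC TAG GCC GTA AGT CAT — ATG at 44, stop TAA at 50 → 9 nt.
Frame +3: GGC GCA ACG AAG TAC ATT TAT AGG CTC ATT ACT CTT GCT CTA TGC CGT AAC ATC TAA ACA GCA GCA ACT AGG CCG TAA GTC — no ATG→stop ORF.
Frame -1: ATG ACT TAC GGC CTA GTT GCT GCT GTT TAG ATG TTA CGG CAT AGA GCA AGA GTA ATG AGC CTA TAA ATG TAC TTC GTT GCG CCC — ATG at 1, stop TAG at 28 → 30 nt; ATG at 31, stop TAA at 64 → 36 nt; ATG at 55, stop TAA at 64 → 12 nt.
Frame -2: TGA CTT ACG GCC TAG TTG CTG CTG TTT AGA TGT TAC GGC ATA GAG CAA GAG TAA TGA GCC TAT AAA TGT ACT TCG TTG CGC CCT — no ATG→stop ORF.
Frame -3: GAC TTA CGG CCT AGT TGC TGC TGT TTA GAT GTT ACG GCA TAG AGC AAG AGT AAT GAG CCT ATA AAT GTA CTT CGT TGC GCC — no ATG→stop ORF.
Forward-strand max 9 nt; reverse-strand max 36 nt. The reverse strand has the longer ORF.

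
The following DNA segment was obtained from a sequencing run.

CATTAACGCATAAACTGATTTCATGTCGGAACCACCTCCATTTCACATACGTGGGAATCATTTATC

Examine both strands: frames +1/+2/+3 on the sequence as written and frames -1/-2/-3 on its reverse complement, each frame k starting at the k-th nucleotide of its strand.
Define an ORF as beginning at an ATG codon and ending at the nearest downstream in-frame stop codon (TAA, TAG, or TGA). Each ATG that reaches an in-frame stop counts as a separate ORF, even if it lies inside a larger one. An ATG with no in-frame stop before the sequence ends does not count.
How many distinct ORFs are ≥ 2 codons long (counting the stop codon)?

Reverse complement (5'→3'): GATAAATGATTCCCACGTATGTGAAATGGAGGTGGTTCCGACATGAAATCAGTTTATGCGTTAATG
Frame +1: CAT TAA CGC ATA AAC TGA TTT CAT GTC GGA ACC ACC TCC ATT TCA CAT ACG TGG GAA TCA TTT ATC — no ATG→stop ORF.
Frame +2: ATT AAC GCA TAA ACT GAT TTC ATG TCG GAA CCA CCT CCA TTT CAC ATA CGT GGG AAT CAT TTA — no ATG→stop ORF.
Frame +3: TTA ACG CAT AAA CTG ATT TCA TGT CGG AAC CAC CTC CAT TTC ACA TAC GTG GGA ATC ATT TAT — no ATG→stop ORF.
Frame -1: GAT AAA TGA TTC CCA CGT ATG TGA AAT GGA GGT GGT TCC GAC ATG AAA TCA GTT TAT GCG TTA ATG — ATG at 19, stop TGA at 22 → 6 nt.
Frame -2: ATA AAT GAT TCC CAC GTA TGT GAA ATG GAG GTG GTT CCG ACA TGA AAT CAG TTT ATG CGT TAA — ATG at 26, stop TGA at 44 → 21 nt; ATG at 56, stop TAA at 62 → 9 nt.
Frame -3: TAA ATG ATT CCC ACG TAT GTG AAA TGG AGG TGG TTC CGA CAT GAA ATC AGT TTA TGC GTT AAT — no ATG→stop ORF.
ORFs ≥ 2 codons: frame -1 19–24 (2 codons), frame -2 26–46 (7 codons), frame -2 56–64 (3 codons). Count = 3.

3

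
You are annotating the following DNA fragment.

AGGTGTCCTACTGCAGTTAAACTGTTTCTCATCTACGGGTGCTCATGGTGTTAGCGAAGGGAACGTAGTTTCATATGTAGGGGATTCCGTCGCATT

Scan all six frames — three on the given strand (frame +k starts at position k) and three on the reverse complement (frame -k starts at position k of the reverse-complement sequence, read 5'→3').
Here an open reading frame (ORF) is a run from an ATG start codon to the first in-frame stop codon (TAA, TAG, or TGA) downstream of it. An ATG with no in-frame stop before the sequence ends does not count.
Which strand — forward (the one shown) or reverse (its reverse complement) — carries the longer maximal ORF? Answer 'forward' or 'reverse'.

reverse

Reverse complement (5'→3'): AATGCGACGGAATCCCCTACATATGAAACTACGTTCCCTTCGCTAACACCATGAGCACCCGTAGATGAGAAACAGTTTAACTGCAGTAGGACACCT
Frame +1: AGG TGT CCT ACT GCA GTT AAA CTG TTT CTC ATC TAC GGG TGC TCA TGG TGT TAG CGA AGG GAA CGT AGT TTC ATA TGT AGG GGA TTC CGT CGC ATT — no ATG→stop ORF.
Frame +2: GGT GTC CTA CTG CAG TTA AAC TGT TTC TCA TCT ACG GGT GCT CAT GGT GTT AGC GAA GGG AAC GTA GTT TCA TAT GTA GGG GAT TCC GTC GCA — no ATG→stop ORF.
Frame +3: GTG TCC TAC TGC AGT TAA ACT GTT TCT CAT CTA CGG GTG CTC ATG GTG TTA GCG AAG GGA ACG TAG TTT CAT ATG TAG GGG ATT CCG TCG CAT — ATG at 45, stop TAG at 66 → 24 nt; ATG at 75, stop TAG at 78 → 6 nt.
Frame -1: AAT GCG ACG GAA TCC CCT ACA TAT GAA ACT ACG TTC CCT TCG CTA ACA CCA TGA GCA CCC GTA GAT GAG AAA CAG TTT AAC TGC AGT AGG ACA CCT — no ATG→stop ORF.
Frame -2: ATG CGA CGG AAT CCC CTA CAT ATG AAA CTA CGT TCC CTT CGC TAA CAC CAT GAG CAC CCG TAG ATG AGA AAC AGT TTA ACT GCA GTA GGA CAC — ATG at 2, stop TAA at 44 → 45 nt; ATG at 23, stop TAA at 44 → 24 nt.
Frame -3: TGC GAC GGA ATC CCC TAC ATA TGA AAC TAC GTT CCC TTC GCT AAC ACC ATG AGC ACC CGT AGA TGA GAA ACA GTT TAA CTG CAG TAG GAC ACC — ATG at 51, stop TGA at 66 → 18 nt.
Forward-strand max 24 nt; reverse-strand max 45 nt. The reverse strand has the longer ORF.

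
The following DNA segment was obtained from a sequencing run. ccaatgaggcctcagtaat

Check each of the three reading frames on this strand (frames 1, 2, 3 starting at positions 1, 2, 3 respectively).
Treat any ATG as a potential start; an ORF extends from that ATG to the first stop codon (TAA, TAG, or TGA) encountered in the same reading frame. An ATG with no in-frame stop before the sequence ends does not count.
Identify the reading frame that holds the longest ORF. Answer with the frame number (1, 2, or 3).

1

Frame 1: CCA ATG AGG CCT CAG TAA — ATG at 4, stop TAA at 16 → 15 nt.
Frame 2: CAA TGA GGC CTC AGT AAT — no ATG→stop ORF.
Frame 3: AAT GAG GCC TCA GTA — no ATG→stop ORF.
Longest ORF is 15 nt in frame 1 (positions 4–18).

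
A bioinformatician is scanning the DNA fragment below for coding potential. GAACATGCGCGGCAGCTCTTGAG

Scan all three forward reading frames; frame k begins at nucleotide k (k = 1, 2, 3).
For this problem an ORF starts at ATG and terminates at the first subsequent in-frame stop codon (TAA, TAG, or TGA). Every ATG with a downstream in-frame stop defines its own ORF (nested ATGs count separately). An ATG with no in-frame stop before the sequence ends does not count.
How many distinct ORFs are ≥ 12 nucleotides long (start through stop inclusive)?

1

Frame 1: GAA CAT GCG CGG CAG CTC TTG — no ATG→stop ORF.
Frame 2: AAC ATG CGC GGC AGC TCT TGA — ATG at 5, stop TGA at 20 → 18 nt.
Frame 3: ACA TGC GCG GCA GCT CTT GAG — no ATG→stop ORF.
ORFs ≥ 12 nucleotides: frame 2 5–22 (18 nucleotides). Count = 1.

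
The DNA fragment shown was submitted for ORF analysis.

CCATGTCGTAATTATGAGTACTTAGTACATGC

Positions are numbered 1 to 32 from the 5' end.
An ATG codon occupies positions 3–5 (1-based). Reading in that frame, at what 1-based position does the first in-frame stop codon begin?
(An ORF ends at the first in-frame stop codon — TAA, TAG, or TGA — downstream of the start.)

Codons from position 3: ATG (3–5), TCG (6–8), TAA (9–11).
TAA is a stop codon; it begins at position 9.

9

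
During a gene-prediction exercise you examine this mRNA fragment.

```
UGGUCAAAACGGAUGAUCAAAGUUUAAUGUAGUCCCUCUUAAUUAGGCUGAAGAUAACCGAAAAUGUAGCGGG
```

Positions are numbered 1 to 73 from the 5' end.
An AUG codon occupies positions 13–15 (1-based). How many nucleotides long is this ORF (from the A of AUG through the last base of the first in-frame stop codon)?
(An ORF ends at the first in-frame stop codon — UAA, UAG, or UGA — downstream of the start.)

15

Codons from position 13: AUG (13–15), AUC (16–18), AAA (19–21), GUU (22–24), UAA (25–27).
UAA is the first in-frame stop; ORF spans 13–27, 15 nucleotides.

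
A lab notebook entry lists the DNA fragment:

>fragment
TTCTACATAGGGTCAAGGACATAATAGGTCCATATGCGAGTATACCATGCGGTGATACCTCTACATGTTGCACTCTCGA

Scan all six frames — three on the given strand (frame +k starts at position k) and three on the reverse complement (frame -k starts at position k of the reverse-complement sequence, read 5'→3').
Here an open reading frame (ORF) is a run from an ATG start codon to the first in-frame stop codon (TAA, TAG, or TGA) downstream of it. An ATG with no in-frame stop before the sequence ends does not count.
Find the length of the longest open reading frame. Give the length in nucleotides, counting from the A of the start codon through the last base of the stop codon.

36

Reverse complement (5'→3'): TCGAGAGTGCAACATGTAGAGGTATCACCGCATGGTATACTCGCATATGGACCTATTATGTCCTTGACCCTATGTAGAA
Frame +1: TTC TAC ATA GGG TCA AGG ACA TAA TAG GTC CAT ATG CGA GTA TAC CAT GCG GTG ATA CCT CTA CAT GTT GCA CTC TCG — no ATG→stop ORF.
Frame +2: TCT ACA TAG GGT CAA GGA CAT AAT AGG TCC ATA TGC GAG TAT ACC ATG CGG TGA TAC CTC TAC ATG TTG CAC TCT CGA — ATG at 47, stop TGA at 53 → 9 nt.
Frame +3: CTA CAT AGG GTC AAG GAC ATA ATA GGT CCA TAT GCG AGT ATA CCA TGC GGT GAT ACC TCT ACA TGT TGC ACT CTC — no ATG→stop ORF.
Frame -1: TCG AGA GTG CAA CAT GTA GAG GTA TCA CCG CAT GGT ATA CTC GCA TAT GGA CCT ATT ATG TCC TTG ACC CTA TGT AGA — no ATG→stop ORF.
Frame -2: CGA GAG TGC AAC ATG TAG AGG TAT CAC CGC ATG GTA TAC TCG CAT ATG GAC CTA TTA TGT CCT TGA CCC TAT GTA GAA — ATG at 14, stop TAG at 17 → 6 nt; ATG at 32, stop TGA at 65 → 36 nt; ATG at 47, stop TGA at 65 → 21 nt.
Frame -3: GAG AGT GCA ACA TGT AGA GGT ATC ACC GCA TGG TAT ACT CGC ATA TGG ACC TAT TAT GTC CTT GAC CCT ATG TAG — ATG at 72, stop TAG at 75 → 6 nt.
Longest: frame -2, positions 32–67, 36 nt = 12 codons = 11 aa. → 36 nucleotides.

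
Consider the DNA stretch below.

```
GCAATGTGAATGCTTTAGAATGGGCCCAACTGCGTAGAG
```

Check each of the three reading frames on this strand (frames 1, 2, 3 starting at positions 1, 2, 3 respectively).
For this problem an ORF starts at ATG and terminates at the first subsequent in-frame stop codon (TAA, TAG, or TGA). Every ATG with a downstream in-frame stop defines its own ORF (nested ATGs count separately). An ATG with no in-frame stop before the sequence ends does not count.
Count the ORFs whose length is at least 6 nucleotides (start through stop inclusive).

3

Frame 1: GCA ATG TGA ATG CTT TAG AAT GGG CCC AAC TGC GTA GAG — ATG at 4, stop TGA at 7 → 6 nt; ATG at 10, stop TAG at 16 → 9 nt.
Frame 2: CAA TGT GAA TGC TTT AGA ATG GGC CCA ACT GCG TAG — ATG at 20, stop TAG at 35 → 18 nt.
Frame 3: AAT GTG AAT GCT TTA GAA TGG GCC CAA CTG CGT AGA — no ATG→stop ORF.
ORFs ≥ 6 nucleotides: frame 1 4–9 (6 nucleotides), frame 1 10–18 (9 nucleotides), frame 2 20–37 (18 nucleotides). Count = 3.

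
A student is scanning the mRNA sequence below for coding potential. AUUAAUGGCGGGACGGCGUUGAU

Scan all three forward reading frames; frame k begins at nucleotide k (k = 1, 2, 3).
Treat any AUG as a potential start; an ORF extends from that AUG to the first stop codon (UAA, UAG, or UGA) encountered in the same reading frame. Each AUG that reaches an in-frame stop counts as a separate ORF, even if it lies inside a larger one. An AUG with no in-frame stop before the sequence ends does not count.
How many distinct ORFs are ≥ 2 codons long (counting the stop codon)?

Frame 1: AUU AAU GGC GGG ACG GCG UUG — no AUG→stop ORF.
Frame 2: UUA AUG GCG GGA CGG CGU UGA — AUG at 5, stop UGA at 20 → 18 nt.
Frame 3: UAA UGG CGG GAC GGC GUU GAU — no AUG→stop ORF.
ORFs ≥ 2 codons: frame 2 5–22 (6 codons). Count = 1.

1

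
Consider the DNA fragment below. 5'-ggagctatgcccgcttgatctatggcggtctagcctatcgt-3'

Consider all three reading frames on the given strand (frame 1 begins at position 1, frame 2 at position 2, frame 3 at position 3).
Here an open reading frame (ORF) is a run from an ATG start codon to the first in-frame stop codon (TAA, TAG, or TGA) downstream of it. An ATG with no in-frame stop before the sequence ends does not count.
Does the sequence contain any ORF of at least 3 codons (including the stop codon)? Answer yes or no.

Frame 1: GGA GCT ATG CCC GCT TGA TCT ATG GCG GTC TAG CCT ATC — ATG at 7, stop TGA at 16 → 12 nt; ATG at 22, stop TAG at 31 → 12 nt.
Frame 2: GAG CTA TGC CCG CTT GAT CTA TGG CGG TCT AGC CTA TCG — no ATG→stop ORF.
Frame 3: AGC TAT GCC CGC TTG ATC TAT GGC GGT CTA GCC TAT CGT — no ATG→stop ORF.
Frame 1 has an ORF of 4 codons (positions 7–18) ≥ 3, so yes.

yes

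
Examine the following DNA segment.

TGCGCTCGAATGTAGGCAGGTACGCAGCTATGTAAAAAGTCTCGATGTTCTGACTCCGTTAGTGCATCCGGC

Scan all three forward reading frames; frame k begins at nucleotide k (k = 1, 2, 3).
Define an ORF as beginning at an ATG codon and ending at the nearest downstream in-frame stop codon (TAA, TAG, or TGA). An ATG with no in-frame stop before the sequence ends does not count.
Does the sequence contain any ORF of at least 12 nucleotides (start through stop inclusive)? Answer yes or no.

Frame 1: TGC GCT CGA ATG TAG GCA GGT ACG CAG CTA TGT AAA AAG TCT CGA TGT TCT GAC TCC GTT AGT GCA TCC GGC — ATG at 10, stop TAG at 13 → 6 nt.
Frame 2: GCG CTC GAA TGT AGG CAG GTA CGC AGC TAT GTA AAA AGT CTC GAT GTT CTG ACT CCG TTA GTG CAT CCG — no ATG→stop ORF.
Frame 3: CGC TCG AAT GTA GGC AGG TAC GCA GCT ATG TAA AAA GTC TCG ATG TTC TGA CTC CGT TAG TGC ATC CGG — ATG at 30, stop TAA at 33 → 6 nt; ATG at 45, stop TGA at 51 → 9 nt.
Largest ORF found is 9 nucleotides < 12, so no.

no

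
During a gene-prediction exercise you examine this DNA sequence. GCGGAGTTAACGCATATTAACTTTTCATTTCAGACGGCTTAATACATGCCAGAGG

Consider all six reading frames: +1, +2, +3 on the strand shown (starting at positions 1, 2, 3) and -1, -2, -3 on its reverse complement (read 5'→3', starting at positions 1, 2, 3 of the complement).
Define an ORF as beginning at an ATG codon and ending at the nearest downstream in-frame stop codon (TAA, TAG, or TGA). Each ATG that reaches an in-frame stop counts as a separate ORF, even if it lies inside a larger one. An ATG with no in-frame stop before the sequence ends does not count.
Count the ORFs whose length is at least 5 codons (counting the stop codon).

Reverse complement (5'→3'): CCTCTGGCATGTATTAAGCCGTCTGAAATGAAAAGTTAATATGCGTTAACTCCGC
Frame +1: GCG GAG TTA ACG CAT ATT AAC TTT TCA TTT CAG ACG GCT TAA TAC ATG CCA GAG — no ATG→stop ORF.
Frame +2: CGG AGT TAA CGC ATA TTA ACT TTT CAT TTC AGA CGG CTT AAT ACA TGC CAG AGG — no ATG→stop ORF.
Frame +3: GGA GTT AAC GCA TAT TAA CTT TTC ATT TCA GAC GGC TTA ATA CAT GCC AGA — no ATG→stop ORF.
Frame -1: CCT CTG GCA TGT ATT AAG CCG TCT GAA ATG AAA AGT TAA TAT GCG TTA ACT CCG — ATG at 28, stop TAA at 37 → 12 nt.
Frame -2: CTC TGG CAT GTA TTA AGC CGT CTG AAA TGA AAA GTT AAT ATG CGT TAA CTC CGC — ATG at 41, stop TAA at 47 → 9 nt.
Frame -3: TCT GGC ATG TAT TAA GCC GTC TGA AAT GAA AAG TTA ATA TGC GTT AAC TCC — ATG at 9, stop TAA at 15 → 9 nt.
No ORF reaches 5 codons. Count = 0.

0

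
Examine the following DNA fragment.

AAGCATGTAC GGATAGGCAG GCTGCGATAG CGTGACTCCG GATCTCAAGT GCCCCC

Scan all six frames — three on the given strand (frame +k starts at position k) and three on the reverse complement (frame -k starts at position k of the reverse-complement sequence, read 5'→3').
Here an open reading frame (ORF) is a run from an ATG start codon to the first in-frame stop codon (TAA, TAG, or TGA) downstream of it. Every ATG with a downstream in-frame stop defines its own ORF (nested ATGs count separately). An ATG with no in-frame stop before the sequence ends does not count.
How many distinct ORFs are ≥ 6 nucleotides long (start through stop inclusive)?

1

Reverse complement (5'→3'): GGGGGCACTTGAGATCCGGAGTCACGCTATCGCAGCCTGCCTATCCGTACATGCTT
Frame +1: AAG CAT GTA CGG ATA GGC AGG CTG CGA TAG CGT GAC TCC GGA TCT CAA GTG CCC — no ATG→stop ORF.
Frame +2: AGC ATG TAC GGA TAG GCA GGC TGC GAT AGC GTG ACT CCG GAT CTC AAG TGC CCC — ATG at 5, stop TAG at 14 → 12 nt.
Frame +3: GCA TGT ACG GAT AGG CAG GCT GCG ATA GCG TGA CTC CGG ATC TCA AGT GCC CCC — no ATG→stop ORF.
Frame -1: GGG GGC ACT TGA GAT CCG GAG TCA CGC TAT CGC AGC CTG CCT ATC CGT ACA TGC — no ATG→stop ORF.
Frame -2: GGG GCA CTT GAG ATC CGG AGT CAC GCT ATC GCA GCC TGC CTA TCC GTA CAT GCT — no ATG→stop ORF.
Frame -3: GGG CAC TTG AGA TCC GGA GTC ACG CTA TCG CAG CCT GCC TAT CCG TAC ATG CTT — no ATG→stop ORF.
ORFs ≥ 6 nucleotides: frame +2 5–16 (12 nucleotides). Count = 1.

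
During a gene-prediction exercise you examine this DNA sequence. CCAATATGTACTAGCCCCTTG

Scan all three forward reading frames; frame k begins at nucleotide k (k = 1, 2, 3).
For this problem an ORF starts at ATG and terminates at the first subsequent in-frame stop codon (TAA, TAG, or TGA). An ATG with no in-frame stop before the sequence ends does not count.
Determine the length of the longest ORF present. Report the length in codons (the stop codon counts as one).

Frame 1: CCA ATA TGT ACT AGC CCC TTG — no ATG→stop ORF.
Frame 2: CAA TAT GTA CTA GCC CCT — no ATG→stop ORF.
Frame 3: AAT ATG TAC TAG CCC CTT — ATG at 6, stop TAG at 12 → 9 nt.
Longest: frame 3, positions 6–14, 9 nt = 3 codons = 2 aa. → 3 codons.

3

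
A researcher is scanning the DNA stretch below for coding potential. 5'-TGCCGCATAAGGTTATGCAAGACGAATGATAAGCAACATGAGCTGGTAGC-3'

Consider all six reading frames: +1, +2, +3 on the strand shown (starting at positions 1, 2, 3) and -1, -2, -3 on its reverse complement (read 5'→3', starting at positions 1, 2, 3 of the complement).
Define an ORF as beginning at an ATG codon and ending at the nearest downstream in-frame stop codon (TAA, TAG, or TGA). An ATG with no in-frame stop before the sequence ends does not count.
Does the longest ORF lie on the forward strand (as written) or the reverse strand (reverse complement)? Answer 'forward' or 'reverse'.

reverse

Reverse complement (5'→3'): GCTACCAGCTCATGTTGCTTATCATTCGTCTTGCATAACCTTATGCGGCA
Frame +1: TGC CGC ATA AGG TTA TGC AAG ACG AAT GAT AAG CAA CAT GAG CTG GTA — no ATG→stop ORF.
Frame +2: GCC GCA TAA GGT TAT GCA AGA CGA ATG ATA AGC AAC ATG AGC TGG TAG — ATG at 26, stop TAG at 47 → 24 nt; ATG at 38, stop TAG at 47 → 12 nt.
Frame +3: CCG CAT AAG GTT ATG CAA GAC GAA TGA TAA GCA ACA TGA GCT GGT AGC — ATG at 15, stop TGA at 27 → 15 nt.
Frame -1: GCT ACC AGC TCA TGT TGC TTA TCA TTC GTC TTG CAT AAC CTT ATG CGG — no ATG→stop ORF.
Frame -2: CTA CCA GCT CAT GTT GCT TAT CAT TCG TCT TGC ATA ACC TTA TGC GGC — no ATG→stop ORF.
Frame -3: TAC CAG CTC ATG TTG CTT ATC ATT CGT CTT GCA TAA CCT TAT GCG GCA — ATG at 12, stop TAA at 36 → 27 nt.
Forward-strand max 24 nt; reverse-strand max 27 nt. The reverse strand has the longer ORF.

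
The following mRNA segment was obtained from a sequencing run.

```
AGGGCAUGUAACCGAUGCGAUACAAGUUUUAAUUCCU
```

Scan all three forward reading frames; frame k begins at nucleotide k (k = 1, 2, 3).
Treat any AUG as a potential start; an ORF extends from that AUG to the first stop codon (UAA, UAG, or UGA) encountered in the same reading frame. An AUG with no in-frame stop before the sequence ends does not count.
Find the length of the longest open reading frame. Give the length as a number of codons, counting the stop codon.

6

Frame 1: AGG GCA UGU AAC CGA UGC GAU ACA AGU UUU AAU UCC — no AUG→stop ORF.
Frame 2: GGG CAU GUA ACC GAU GCG AUA CAA GUU UUA AUU CCU — no AUG→stop ORF.
Frame 3: GGC AUG UAA CCG AUG CGA UAC AAG UUU UAA UUC — AUG at 6, stop UAA at 9 → 6 nt; AUG at 15, stop UAA at 30 → 18 nt.
Longest: frame 3, positions 15–32, 18 nt = 6 codons = 5 aa. → 6 codons.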